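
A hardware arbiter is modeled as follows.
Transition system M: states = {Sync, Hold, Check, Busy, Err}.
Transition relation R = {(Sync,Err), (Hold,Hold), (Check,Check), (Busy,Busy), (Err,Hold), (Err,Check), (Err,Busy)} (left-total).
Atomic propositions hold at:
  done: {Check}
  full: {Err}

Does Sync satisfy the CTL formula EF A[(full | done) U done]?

Sat(full | done) = {Check, Err}
A[(full | done) U done]: least fixpoint, start Z0 = Sat(done) = {Check}, add states in Sat(full | done) with every successor in Z. Already a fixed point.
Sat(A[(full | done) U done]) = {Check}
EF A[(full | done) U done]: least fixpoint, start Z0 = {Check}, add states with some successor in Z. Z1 = {Check, Err}; Z2 = {Sync, Check, Err}; fixed.
Sat(EF A[(full | done) U done]) = {Sync, Check, Err}
Sync ∈ Sat(EF A[(full | done) U done]) = {Sync, Check, Err}, so the formula holds at Sync.

Yes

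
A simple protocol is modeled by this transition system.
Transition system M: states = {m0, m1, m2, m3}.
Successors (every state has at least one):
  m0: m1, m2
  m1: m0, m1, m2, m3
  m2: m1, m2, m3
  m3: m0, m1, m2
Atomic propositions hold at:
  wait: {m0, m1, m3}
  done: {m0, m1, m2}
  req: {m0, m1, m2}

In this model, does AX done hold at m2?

No

Sat(AX done) = {s : every successor in {m0, m1, m2}} = {m0, m3}
m2 ∉ Sat(AX done) = {m0, m3}, so the formula does not hold at m2.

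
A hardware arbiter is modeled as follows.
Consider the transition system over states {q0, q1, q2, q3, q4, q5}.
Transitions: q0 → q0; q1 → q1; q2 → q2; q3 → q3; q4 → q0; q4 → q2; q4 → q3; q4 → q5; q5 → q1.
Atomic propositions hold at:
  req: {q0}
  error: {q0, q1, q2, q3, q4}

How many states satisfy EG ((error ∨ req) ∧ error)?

Sat(error ∨ req) = {q0, q1, q2, q3, q4}
Sat((error ∨ req) ∧ error) = {q0, q1, q2, q3, q4}
EG ((error ∨ req) ∧ error): greatest fixpoint, start Z0 = {q0, q1, q2, q3, q4}, keep only states in Sat with some successor in Z. Already a fixed point.
Sat(EG ((error ∨ req) ∧ error)) = {q0, q1, q2, q3, q4}
|Sat(EG ((error ∨ req) ∧ error))| = |{q0, q1, q2, q3, q4}| = 5.

5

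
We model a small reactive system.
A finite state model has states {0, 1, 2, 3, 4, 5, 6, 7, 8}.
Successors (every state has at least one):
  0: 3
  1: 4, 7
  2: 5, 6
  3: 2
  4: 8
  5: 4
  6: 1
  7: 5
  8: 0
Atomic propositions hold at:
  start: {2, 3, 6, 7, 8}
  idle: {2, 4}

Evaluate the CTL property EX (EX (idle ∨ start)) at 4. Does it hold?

Sat(idle ∨ start) = {2, 3, 4, 6, 7, 8}
Sat(EX (idle ∨ start)) = {s : some successor in {2, 3, 4, 6, 7, 8}} = {0, 1, 2, 3, 4, 5}
Sat(EX (EX (idle ∨ start))) = {s : some successor in {0, 1, 2, 3, 4, 5}} = {0, 1, 2, 3, 5, 6, 7, 8}
4 ∉ Sat(EX (EX (idle ∨ start))) = {0, 1, 2, 3, 5, 6, 7, 8}, so the formula does not hold at 4.

No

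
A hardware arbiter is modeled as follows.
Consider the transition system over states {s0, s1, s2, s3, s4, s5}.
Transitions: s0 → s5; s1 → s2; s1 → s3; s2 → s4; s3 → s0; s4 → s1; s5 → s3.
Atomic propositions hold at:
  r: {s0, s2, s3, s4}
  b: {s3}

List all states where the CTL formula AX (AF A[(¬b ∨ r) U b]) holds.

Sat(¬b) = {s0, s1, s2, s4, s5}
Sat(¬b ∨ r) = {s0, s1, s2, s3, s4, s5}
A[(¬b ∨ r) U b]: least fixpoint, start Z0 = Sat(b) = {s3}, add states in Sat(¬b ∨ r) with every successor in Z. Z1 = {s3, s5}; Z2 = {s0, s3, s5}; fixed.
Sat(A[(¬b ∨ r) U b]) = {s0, s3, s5}
AF A[(¬b ∨ r) U b]: least fixpoint, start Z0 = {s0, s3, s5}, add states with every successor in Z. Already a fixed point.
Sat(AF A[(¬b ∨ r) U b]) = {s0, s3, s5}
Sat(AX (AF A[(¬b ∨ r) U b])) = {s : every successor in {s0, s3, s5}} = {s0, s3, s5}

{s0, s3, s5}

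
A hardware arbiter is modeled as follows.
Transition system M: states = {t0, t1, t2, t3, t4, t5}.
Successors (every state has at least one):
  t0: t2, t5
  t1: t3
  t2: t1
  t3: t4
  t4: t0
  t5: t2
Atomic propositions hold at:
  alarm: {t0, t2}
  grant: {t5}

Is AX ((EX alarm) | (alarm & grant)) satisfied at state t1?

No

Sat(EX alarm) = {s : some successor in {t0, t2}} = {t0, t4, t5}
Sat(alarm & grant) = ∅
Sat((EX alarm) | (alarm & grant)) = {t0, t4, t5}
Sat(AX ((EX alarm) | (alarm & grant))) = {s : every successor in {t0, t4, t5}} = {t3, t4}
t1 ∉ Sat(AX ((EX alarm) | (alarm & grant))) = {t3, t4}, so the formula does not hold at t1.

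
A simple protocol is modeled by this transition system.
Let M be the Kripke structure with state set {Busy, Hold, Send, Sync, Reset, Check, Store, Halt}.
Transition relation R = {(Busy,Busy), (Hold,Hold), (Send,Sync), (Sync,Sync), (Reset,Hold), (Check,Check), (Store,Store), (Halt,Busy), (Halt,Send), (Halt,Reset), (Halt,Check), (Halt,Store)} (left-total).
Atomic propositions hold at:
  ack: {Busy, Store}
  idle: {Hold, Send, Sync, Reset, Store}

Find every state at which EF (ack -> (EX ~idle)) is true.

Sat(~idle) = {Busy, Check, Halt}
Sat(EX ~idle) = {s : some successor in {Busy, Check, Halt}} = {Busy, Check, Halt}
Sat(ack -> (EX ~idle)) = {Busy, Hold, Send, Sync, Reset, Check, Halt}
EF (ack -> (EX ~idle)): least fixpoint, start Z0 = {Busy, Hold, Send, Sync, Reset, Check, Halt}, add states with some successor in Z. Already a fixed point.
Sat(EF (ack -> (EX ~idle))) = {Busy, Hold, Send, Sync, Reset, Check, Halt}

{Busy, Hold, Send, Sync, Reset, Check, Halt}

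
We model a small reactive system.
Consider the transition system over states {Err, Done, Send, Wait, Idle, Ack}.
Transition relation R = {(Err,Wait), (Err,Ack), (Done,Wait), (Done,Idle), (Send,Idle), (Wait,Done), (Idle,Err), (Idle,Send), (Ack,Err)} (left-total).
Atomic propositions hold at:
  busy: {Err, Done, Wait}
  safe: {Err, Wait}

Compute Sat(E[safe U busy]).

E[safe U busy]: least fixpoint, start Z0 = Sat(busy) = {Err, Done, Wait}, add states in Sat(safe) with some successor in Z. Already a fixed point.
Sat(E[safe U busy]) = {Err, Done, Wait}

{Err, Done, Wait}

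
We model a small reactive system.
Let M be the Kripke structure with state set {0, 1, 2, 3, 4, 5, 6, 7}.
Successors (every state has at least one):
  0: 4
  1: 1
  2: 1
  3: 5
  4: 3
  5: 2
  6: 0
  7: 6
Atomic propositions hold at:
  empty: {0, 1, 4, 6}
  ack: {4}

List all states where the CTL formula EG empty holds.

{1}

EG empty: greatest fixpoint, start Z0 = {0, 1, 4, 6}, keep only states in Sat with some successor in Z. Z1 = {0, 1, 6}; Z2 = {1, 6}; Z3 = {1}; fixed.
Sat(EG empty) = {1}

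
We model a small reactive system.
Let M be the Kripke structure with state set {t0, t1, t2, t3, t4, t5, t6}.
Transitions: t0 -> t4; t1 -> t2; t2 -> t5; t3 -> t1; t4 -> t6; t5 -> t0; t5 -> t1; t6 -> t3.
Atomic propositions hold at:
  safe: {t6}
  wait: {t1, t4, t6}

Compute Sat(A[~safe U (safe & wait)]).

Sat(~safe) = {t0, t1, t2, t3, t4, t5}
Sat(safe & wait) = {t6}
A[~safe U (safe & wait)]: least fixpoint, start Z0 = Sat((safe & wait)) = {t6}, add states in Sat(~safe) with every successor in Z. Z1 = {t4, t6}; Z2 = {t0, t4, t6}; fixed.
Sat(A[~safe U (safe & wait)]) = {t0, t4, t6}

{t0, t4, t6}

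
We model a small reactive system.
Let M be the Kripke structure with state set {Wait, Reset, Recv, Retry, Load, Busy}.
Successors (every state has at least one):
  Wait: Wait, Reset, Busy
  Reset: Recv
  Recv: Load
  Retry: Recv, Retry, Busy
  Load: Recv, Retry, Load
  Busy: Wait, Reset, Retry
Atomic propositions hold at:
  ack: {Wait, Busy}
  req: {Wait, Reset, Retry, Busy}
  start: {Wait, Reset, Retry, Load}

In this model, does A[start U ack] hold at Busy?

A[start U ack]: least fixpoint, start Z0 = Sat(ack) = {Wait, Busy}, add states in Sat(start) with every successor in Z. Already a fixed point.
Sat(A[start U ack]) = {Wait, Busy}
Busy ∈ Sat(A[start U ack]) = {Wait, Busy}, so the formula holds at Busy.

Yes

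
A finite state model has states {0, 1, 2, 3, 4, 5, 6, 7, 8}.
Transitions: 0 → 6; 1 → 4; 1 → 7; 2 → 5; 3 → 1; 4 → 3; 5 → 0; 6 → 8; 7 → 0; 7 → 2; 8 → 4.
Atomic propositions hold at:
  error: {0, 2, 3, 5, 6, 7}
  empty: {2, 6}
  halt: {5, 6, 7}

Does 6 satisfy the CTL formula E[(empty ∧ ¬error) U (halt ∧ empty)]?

Sat(¬error) = {1, 4, 8}
Sat(empty ∧ ¬error) = ∅
Sat(halt ∧ empty) = {6}
E[(empty ∧ ¬error) U (halt ∧ empty)]: least fixpoint, start Z0 = Sat((halt ∧ empty)) = {6}, add states in Sat(empty ∧ ¬error) with some successor in Z. Already a fixed point.
Sat(E[(empty ∧ ¬error) U (halt ∧ empty)]) = {6}
6 ∈ Sat(E[(empty ∧ ¬error) U (halt ∧ empty)]) = {6}, so the formula holds at 6.

Yes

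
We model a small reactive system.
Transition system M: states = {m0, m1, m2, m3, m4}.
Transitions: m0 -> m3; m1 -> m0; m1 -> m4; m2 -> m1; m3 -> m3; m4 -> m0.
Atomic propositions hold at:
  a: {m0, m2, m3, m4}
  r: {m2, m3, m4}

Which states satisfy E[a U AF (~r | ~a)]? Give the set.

Sat(~r) = {m0, m1}
Sat(~a) = {m1}
Sat(~r | ~a) = {m0, m1}
AF (~r | ~a): least fixpoint, start Z0 = {m0, m1}, add states with every successor in Z. Z1 = {m0, m1, m2, m4}; fixed.
Sat(AF (~r | ~a)) = {m0, m1, m2, m4}
E[a U AF (~r | ~a)]: least fixpoint, start Z0 = Sat(AF (~r | ~a)) = {m0, m1, m2, m4}, add states in Sat(a) with some successor in Z. Already a fixed point.
Sat(E[a U AF (~r | ~a)]) = {m0, m1, m2, m4}

{m0, m1, m2, m4}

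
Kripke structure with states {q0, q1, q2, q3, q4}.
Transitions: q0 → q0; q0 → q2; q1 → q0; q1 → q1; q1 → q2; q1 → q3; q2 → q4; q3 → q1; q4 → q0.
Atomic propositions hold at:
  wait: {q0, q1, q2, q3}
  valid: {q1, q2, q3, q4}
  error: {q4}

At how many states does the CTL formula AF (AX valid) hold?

2

Sat(AX valid) = {s : every successor in {q1, q2, q3, q4}} = {q2, q3}
AF (AX valid): least fixpoint, start Z0 = {q2, q3}, add states with every successor in Z. Already a fixed point.
Sat(AF (AX valid)) = {q2, q3}
|Sat(AF (AX valid))| = |{q2, q3}| = 2.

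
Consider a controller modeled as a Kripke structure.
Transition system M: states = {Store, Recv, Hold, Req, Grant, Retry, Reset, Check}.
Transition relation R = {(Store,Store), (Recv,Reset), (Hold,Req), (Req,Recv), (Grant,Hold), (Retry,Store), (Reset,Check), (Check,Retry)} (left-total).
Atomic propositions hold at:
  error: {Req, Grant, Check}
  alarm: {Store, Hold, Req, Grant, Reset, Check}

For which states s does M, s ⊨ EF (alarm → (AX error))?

{Recv, Hold, Req, Grant, Retry, Reset, Check}

Sat(AX error) = {s : every successor in {Req, Grant, Check}} = {Hold, Reset}
Sat(alarm → (AX error)) = {Recv, Hold, Retry, Reset}
EF (alarm → (AX error)): least fixpoint, start Z0 = {Recv, Hold, Retry, Reset}, add states with some successor in Z. Z1 = {Recv, Hold, Req, Grant, Retry, Reset, Check}; fixed.
Sat(EF (alarm → (AX error))) = {Recv, Hold, Req, Grant, Retry, Reset, Check}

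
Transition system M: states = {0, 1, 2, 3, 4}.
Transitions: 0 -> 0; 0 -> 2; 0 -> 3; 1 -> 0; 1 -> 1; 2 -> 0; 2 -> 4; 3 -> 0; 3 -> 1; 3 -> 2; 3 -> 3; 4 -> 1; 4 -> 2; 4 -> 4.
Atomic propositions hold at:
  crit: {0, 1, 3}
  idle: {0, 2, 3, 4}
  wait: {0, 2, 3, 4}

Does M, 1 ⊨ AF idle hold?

No

AF idle: least fixpoint, start Z0 = {0, 2, 3, 4}, add states with every successor in Z. Already a fixed point.
Sat(AF idle) = {0, 2, 3, 4}
1 ∉ Sat(AF idle) = {0, 2, 3, 4}, so the formula does not hold at 1.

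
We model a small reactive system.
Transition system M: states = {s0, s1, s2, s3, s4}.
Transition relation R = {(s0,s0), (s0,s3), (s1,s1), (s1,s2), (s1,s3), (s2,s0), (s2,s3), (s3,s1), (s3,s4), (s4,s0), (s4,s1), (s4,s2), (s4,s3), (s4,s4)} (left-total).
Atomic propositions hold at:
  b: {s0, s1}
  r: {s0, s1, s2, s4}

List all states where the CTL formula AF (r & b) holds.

{s0, s1}

Sat(r & b) = {s0, s1}
AF (r & b): least fixpoint, start Z0 = {s0, s1}, add states with every successor in Z. Already a fixed point.
Sat(AF (r & b)) = {s0, s1}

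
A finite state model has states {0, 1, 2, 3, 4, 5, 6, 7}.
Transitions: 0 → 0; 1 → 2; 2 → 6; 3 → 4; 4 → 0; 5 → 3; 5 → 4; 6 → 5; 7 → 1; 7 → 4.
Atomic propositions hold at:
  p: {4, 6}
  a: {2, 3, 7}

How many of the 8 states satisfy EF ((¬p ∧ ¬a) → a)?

Sat(¬p) = {0, 1, 2, 3, 5, 7}
Sat(¬a) = {0, 1, 4, 5, 6}
Sat(¬p ∧ ¬a) = {0, 1, 5}
Sat((¬p ∧ ¬a) → a) = {2, 3, 4, 6, 7}
EF ((¬p ∧ ¬a) → a): least fixpoint, start Z0 = {2, 3, 4, 6, 7}, add states with some successor in Z. Z1 = {1, 2, 3, 4, 5, 6, 7}; fixed.
Sat(EF ((¬p ∧ ¬a) → a)) = {1, 2, 3, 4, 5, 6, 7}
|Sat(EF ((¬p ∧ ¬a) → a))| = |{1, 2, 3, 4, 5, 6, 7}| = 7.

7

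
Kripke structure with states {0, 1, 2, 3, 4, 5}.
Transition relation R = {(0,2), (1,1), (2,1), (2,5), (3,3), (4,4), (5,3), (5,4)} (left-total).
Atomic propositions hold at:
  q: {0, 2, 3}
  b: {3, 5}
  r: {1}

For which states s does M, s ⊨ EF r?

EF r: least fixpoint, start Z0 = {1}, add states with some successor in Z. Z1 = {1, 2}; Z2 = {0, 1, 2}; fixed.
Sat(EF r) = {0, 1, 2}

{0, 1, 2}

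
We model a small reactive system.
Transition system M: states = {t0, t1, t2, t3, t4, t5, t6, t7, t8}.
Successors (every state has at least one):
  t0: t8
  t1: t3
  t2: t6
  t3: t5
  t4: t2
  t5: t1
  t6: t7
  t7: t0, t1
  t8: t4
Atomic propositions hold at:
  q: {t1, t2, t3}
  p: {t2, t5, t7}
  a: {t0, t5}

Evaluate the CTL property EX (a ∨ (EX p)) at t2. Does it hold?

Yes

Sat(EX p) = {s : some successor in {t2, t5, t7}} = {t3, t4, t6}
Sat(a ∨ (EX p)) = {t0, t3, t4, t5, t6}
Sat(EX (a ∨ (EX p))) = {s : some successor in {t0, t3, t4, t5, t6}} = {t1, t2, t3, t7, t8}
t2 ∈ Sat(EX (a ∨ (EX p))) = {t1, t2, t3, t7, t8}, so the formula holds at t2.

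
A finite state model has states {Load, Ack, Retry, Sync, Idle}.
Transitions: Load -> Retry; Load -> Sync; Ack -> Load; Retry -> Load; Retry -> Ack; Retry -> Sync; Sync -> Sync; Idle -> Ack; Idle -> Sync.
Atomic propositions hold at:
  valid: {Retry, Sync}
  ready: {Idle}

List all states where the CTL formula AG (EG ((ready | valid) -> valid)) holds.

Sat(ready | valid) = {Retry, Sync, Idle}
Sat((ready | valid) -> valid) = {Load, Ack, Retry, Sync}
EG ((ready | valid) -> valid): greatest fixpoint, start Z0 = {Load, Ack, Retry, Sync}, keep only states in Sat with some successor in Z. Already a fixed point.
Sat(EG ((ready | valid) -> valid)) = {Load, Ack, Retry, Sync}
AG (EG ((ready | valid) -> valid)): greatest fixpoint, start Z0 = {Load, Ack, Retry, Sync}, keep only states in Sat with every successor in Z. Already a fixed point.
Sat(AG (EG ((ready | valid) -> valid))) = {Load, Ack, Retry, Sync}

{Load, Ack, Retry, Sync}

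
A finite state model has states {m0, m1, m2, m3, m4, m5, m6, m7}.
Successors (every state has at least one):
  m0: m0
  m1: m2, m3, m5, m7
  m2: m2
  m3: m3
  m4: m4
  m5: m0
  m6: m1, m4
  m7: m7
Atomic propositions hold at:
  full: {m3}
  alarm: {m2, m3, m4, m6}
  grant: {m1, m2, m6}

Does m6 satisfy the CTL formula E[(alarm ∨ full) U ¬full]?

Yes

Sat(alarm ∨ full) = {m2, m3, m4, m6}
Sat(¬full) = {m0, m1, m2, m4, m5, m6, m7}
E[(alarm ∨ full) U ¬full]: least fixpoint, start Z0 = Sat(¬full) = {m0, m1, m2, m4, m5, m6, m7}, add states in Sat(alarm ∨ full) with some successor in Z. Already a fixed point.
Sat(E[(alarm ∨ full) U ¬full]) = {m0, m1, m2, m4, m5, m6, m7}
m6 ∈ Sat(E[(alarm ∨ full) U ¬full]) = {m0, m1, m2, m4, m5, m6, m7}, so the formula holds at m6.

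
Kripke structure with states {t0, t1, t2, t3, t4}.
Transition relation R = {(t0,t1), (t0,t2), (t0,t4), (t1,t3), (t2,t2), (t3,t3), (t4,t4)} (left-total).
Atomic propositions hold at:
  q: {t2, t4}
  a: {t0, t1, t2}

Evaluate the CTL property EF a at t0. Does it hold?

Yes

EF a: least fixpoint, start Z0 = {t0, t1, t2}, add states with some successor in Z. Already a fixed point.
Sat(EF a) = {t0, t1, t2}
t0 ∈ Sat(EF a) = {t0, t1, t2}, so the formula holds at t0.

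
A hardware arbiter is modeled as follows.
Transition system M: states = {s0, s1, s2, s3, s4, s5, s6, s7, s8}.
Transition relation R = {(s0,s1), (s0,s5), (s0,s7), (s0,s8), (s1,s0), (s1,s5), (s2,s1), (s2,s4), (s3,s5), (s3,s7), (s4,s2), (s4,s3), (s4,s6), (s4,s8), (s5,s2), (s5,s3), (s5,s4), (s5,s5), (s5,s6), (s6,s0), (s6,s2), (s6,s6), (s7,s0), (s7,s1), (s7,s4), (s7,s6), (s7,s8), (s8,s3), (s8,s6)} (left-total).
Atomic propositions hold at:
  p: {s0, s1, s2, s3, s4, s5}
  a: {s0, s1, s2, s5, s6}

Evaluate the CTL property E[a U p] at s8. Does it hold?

E[a U p]: least fixpoint, start Z0 = Sat(p) = {s0, s1, s2, s3, s4, s5}, add states in Sat(a) with some successor in Z. Z1 = {s0, s1, s2, s3, s4, s5, s6}; fixed.
Sat(E[a U p]) = {s0, s1, s2, s3, s4, s5, s6}
s8 ∉ Sat(E[a U p]) = {s0, s1, s2, s3, s4, s5, s6}, so the formula does not hold at s8.

No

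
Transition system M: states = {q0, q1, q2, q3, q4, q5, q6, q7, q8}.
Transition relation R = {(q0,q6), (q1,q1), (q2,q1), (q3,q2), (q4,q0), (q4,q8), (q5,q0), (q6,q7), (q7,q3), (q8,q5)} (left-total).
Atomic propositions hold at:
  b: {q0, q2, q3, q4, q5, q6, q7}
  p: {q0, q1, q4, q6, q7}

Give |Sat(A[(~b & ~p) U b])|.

Sat(~b) = {q1, q8}
Sat(~p) = {q2, q3, q5, q8}
Sat(~b & ~p) = {q8}
A[(~b & ~p) U b]: least fixpoint, start Z0 = Sat(b) = {q0, q2, q3, q4, q5, q6, q7}, add states in Sat(~b & ~p) with every successor in Z. Z1 = {q0, q2, q3, q4, q5, q6, q7, q8}; fixed.
Sat(A[(~b & ~p) U b]) = {q0, q2, q3, q4, q5, q6, q7, q8}
|Sat(A[(~b & ~p) U b])| = |{q0, q2, q3, q4, q5, q6, q7, q8}| = 8.

8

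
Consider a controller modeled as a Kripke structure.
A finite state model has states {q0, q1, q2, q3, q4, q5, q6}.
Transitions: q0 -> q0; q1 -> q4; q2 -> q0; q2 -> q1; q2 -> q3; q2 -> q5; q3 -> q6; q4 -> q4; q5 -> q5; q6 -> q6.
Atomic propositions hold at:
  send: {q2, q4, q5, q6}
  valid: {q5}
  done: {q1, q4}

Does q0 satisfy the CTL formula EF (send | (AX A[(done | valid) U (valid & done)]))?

Sat(done | valid) = {q1, q4, q5}
Sat(valid & done) = ∅
A[(done | valid) U (valid & done)]: least fixpoint, start Z0 = Sat((valid & done)) = ∅, add states in Sat(done | valid) with every successor in Z. Already a fixed point.
Sat(A[(done | valid) U (valid & done)]) = ∅
Sat(AX A[(done | valid) U (valid & done)]) = {s : every successor in ∅} = ∅
Sat(send | (AX A[(done | valid) U (valid & done)])) = {q2, q4, q5, q6}
EF (send | (AX A[(done | valid) U (valid & done)])): least fixpoint, start Z0 = {q2, q4, q5, q6}, add states with some successor in Z. Z1 = {q1, q2, q3, q4, q5, q6}; fixed.
Sat(EF (send | (AX A[(done | valid) U (valid & done)]))) = {q1, q2, q3, q4, q5, q6}
q0 ∉ Sat(EF (send | (AX A[(done | valid) U (valid & done)]))) = {q1, q2, q3, q4, q5, q6}, so the formula does not hold at q0.

No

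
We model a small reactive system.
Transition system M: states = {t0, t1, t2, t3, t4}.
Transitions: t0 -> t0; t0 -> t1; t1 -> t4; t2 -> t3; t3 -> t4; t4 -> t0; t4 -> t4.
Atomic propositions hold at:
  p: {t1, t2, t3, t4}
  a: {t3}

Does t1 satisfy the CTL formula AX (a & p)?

No

Sat(a & p) = {t3}
Sat(AX (a & p)) = {s : every successor in {t3}} = {t2}
t1 ∉ Sat(AX (a & p)) = {t2}, so the formula does not hold at t1.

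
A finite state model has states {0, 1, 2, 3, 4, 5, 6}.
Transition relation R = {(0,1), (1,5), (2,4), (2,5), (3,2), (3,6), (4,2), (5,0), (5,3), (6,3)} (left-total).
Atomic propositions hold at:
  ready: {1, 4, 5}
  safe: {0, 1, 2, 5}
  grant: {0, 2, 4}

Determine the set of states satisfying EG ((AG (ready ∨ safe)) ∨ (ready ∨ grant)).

{0, 1, 2, 4, 5}

Sat(ready ∨ safe) = {0, 1, 2, 4, 5}
AG (ready ∨ safe): greatest fixpoint, start Z0 = {0, 1, 2, 4, 5}, keep only states in Sat with every successor in Z. Z1 = {0, 1, 2, 4}; Z2 = {0, 4}; Z3 = ∅; fixed.
Sat(AG (ready ∨ safe)) = ∅
Sat(ready ∨ grant) = {0, 1, 2, 4, 5}
Sat((AG (ready ∨ safe)) ∨ (ready ∨ grant)) = {0, 1, 2, 4, 5}
EG ((AG (ready ∨ safe)) ∨ (ready ∨ grant)): greatest fixpoint, start Z0 = {0, 1, 2, 4, 5}, keep only states in Sat with some successor in Z. Already a fixed point.
Sat(EG ((AG (ready ∨ safe)) ∨ (ready ∨ grant))) = {0, 1, 2, 4, 5}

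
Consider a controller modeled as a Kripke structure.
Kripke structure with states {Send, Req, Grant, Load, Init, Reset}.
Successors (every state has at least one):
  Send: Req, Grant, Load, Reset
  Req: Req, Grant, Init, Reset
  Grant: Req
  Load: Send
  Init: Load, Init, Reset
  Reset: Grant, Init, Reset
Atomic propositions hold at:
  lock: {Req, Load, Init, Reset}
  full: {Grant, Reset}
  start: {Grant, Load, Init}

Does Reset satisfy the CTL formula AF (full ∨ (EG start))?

EG start: greatest fixpoint, start Z0 = {Grant, Load, Init}, keep only states in Sat with some successor in Z. Z1 = {Init}; fixed.
Sat(EG start) = {Init}
Sat(full ∨ (EG start)) = {Grant, Init, Reset}
AF (full ∨ (EG start)): least fixpoint, start Z0 = {Grant, Init, Reset}, add states with every successor in Z. Already a fixed point.
Sat(AF (full ∨ (EG start))) = {Grant, Init, Reset}
Reset ∈ Sat(AF (full ∨ (EG start))) = {Grant, Init, Reset}, so the formula holds at Reset.

Yes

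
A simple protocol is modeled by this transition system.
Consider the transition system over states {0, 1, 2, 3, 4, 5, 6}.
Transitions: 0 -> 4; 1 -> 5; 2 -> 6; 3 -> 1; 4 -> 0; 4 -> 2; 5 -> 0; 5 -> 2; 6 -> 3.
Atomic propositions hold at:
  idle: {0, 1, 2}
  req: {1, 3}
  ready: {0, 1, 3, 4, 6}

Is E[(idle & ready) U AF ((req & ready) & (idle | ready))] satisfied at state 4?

No

Sat(idle & ready) = {0, 1}
Sat(req & ready) = {1, 3}
Sat(idle | ready) = {0, 1, 2, 3, 4, 6}
Sat((req & ready) & (idle | ready)) = {1, 3}
AF ((req & ready) & (idle | ready)): least fixpoint, start Z0 = {1, 3}, add states with every successor in Z. Z1 = {1, 3, 6}; Z2 = {1, 2, 3, 6}; fixed.
Sat(AF ((req & ready) & (idle | ready))) = {1, 2, 3, 6}
E[(idle & ready) U AF ((req & ready) & (idle | ready))]: least fixpoint, start Z0 = Sat(AF ((req & ready) & (idle | ready))) = {1, 2, 3, 6}, add states in Sat(idle & ready) with some successor in Z. Already a fixed point.
Sat(E[(idle & ready) U AF ((req & ready) & (idle | ready))]) = {1, 2, 3, 6}
4 ∉ Sat(E[(idle & ready) U AF ((req & ready) & (idle | ready))]) = {1, 2, 3, 6}, so the formula does not hold at 4.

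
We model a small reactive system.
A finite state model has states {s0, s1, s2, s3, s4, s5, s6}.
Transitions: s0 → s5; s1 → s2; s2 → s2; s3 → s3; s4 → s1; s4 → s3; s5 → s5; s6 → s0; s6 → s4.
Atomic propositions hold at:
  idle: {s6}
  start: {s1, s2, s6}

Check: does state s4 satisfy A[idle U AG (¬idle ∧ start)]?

Sat(¬idle) = {s0, s1, s2, s3, s4, s5}
Sat(¬idle ∧ start) = {s1, s2}
AG (¬idle ∧ start): greatest fixpoint, start Z0 = {s1, s2}, keep only states in Sat with every successor in Z. Already a fixed point.
Sat(AG (¬idle ∧ start)) = {s1, s2}
A[idle U AG (¬idle ∧ start)]: least fixpoint, start Z0 = Sat(AG (¬idle ∧ start)) = {s1, s2}, add states in Sat(idle) with every successor in Z. Already a fixed point.
Sat(A[idle U AG (¬idle ∧ start)]) = {s1, s2}
s4 ∉ Sat(A[idle U AG (¬idle ∧ start)]) = {s1, s2}, so the formula does not hold at s4.

No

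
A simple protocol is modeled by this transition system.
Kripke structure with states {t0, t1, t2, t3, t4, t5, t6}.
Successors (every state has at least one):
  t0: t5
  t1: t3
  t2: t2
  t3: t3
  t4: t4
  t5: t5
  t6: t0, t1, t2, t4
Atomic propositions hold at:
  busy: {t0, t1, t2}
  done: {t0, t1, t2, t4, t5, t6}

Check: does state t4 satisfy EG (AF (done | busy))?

Sat(done | busy) = {t0, t1, t2, t4, t5, t6}
AF (done | busy): least fixpoint, start Z0 = {t0, t1, t2, t4, t5, t6}, add states with every successor in Z. Already a fixed point.
Sat(AF (done | busy)) = {t0, t1, t2, t4, t5, t6}
EG (AF (done | busy)): greatest fixpoint, start Z0 = {t0, t1, t2, t4, t5, t6}, keep only states in Sat with some successor in Z. Z1 = {t0, t2, t4, t5, t6}; fixed.
Sat(EG (AF (done | busy))) = {t0, t2, t4, t5, t6}
t4 ∈ Sat(EG (AF (done | busy))) = {t0, t2, t4, t5, t6}, so the formula holds at t4.

Yes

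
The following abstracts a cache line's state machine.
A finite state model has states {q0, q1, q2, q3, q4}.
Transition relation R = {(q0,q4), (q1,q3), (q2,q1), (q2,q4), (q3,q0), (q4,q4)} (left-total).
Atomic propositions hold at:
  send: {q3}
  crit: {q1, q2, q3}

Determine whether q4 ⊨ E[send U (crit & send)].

Sat(crit & send) = {q3}
E[send U (crit & send)]: least fixpoint, start Z0 = Sat((crit & send)) = {q3}, add states in Sat(send) with some successor in Z. Already a fixed point.
Sat(E[send U (crit & send)]) = {q3}
q4 ∉ Sat(E[send U (crit & send)]) = {q3}, so the formula does not hold at q4.

No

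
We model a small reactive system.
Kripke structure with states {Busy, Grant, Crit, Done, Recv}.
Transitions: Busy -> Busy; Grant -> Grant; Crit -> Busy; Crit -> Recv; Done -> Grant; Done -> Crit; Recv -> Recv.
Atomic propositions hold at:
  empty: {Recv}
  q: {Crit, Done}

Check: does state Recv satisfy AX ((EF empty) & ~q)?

EF empty: least fixpoint, start Z0 = {Recv}, add states with some successor in Z. Z1 = {Crit, Recv}; Z2 = {Crit, Done, Recv}; fixed.
Sat(EF empty) = {Crit, Done, Recv}
Sat(~q) = {Busy, Grant, Recv}
Sat((EF empty) & ~q) = {Recv}
Sat(AX ((EF empty) & ~q)) = {s : every successor in {Recv}} = {Recv}
Recv ∈ Sat(AX ((EF empty) & ~q)) = {Recv}, so the formula holds at Recv.

Yes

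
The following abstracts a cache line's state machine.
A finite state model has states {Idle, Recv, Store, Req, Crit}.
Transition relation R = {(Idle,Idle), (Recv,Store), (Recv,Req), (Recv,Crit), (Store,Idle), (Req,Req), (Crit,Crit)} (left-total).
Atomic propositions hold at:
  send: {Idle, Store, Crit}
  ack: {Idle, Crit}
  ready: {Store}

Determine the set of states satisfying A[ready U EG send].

{Idle, Store, Crit}

EG send: greatest fixpoint, start Z0 = {Idle, Store, Crit}, keep only states in Sat with some successor in Z. Already a fixed point.
Sat(EG send) = {Idle, Store, Crit}
A[ready U EG send]: least fixpoint, start Z0 = Sat(EG send) = {Idle, Store, Crit}, add states in Sat(ready) with every successor in Z. Already a fixed point.
Sat(A[ready U EG send]) = {Idle, Store, Crit}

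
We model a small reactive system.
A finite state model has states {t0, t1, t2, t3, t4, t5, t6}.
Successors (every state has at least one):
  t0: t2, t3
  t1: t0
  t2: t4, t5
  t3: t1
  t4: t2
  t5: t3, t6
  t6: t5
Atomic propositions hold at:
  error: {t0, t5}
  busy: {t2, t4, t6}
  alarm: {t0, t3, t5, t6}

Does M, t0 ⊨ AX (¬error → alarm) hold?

Sat(¬error) = {t1, t2, t3, t4, t6}
Sat(¬error → alarm) = {t0, t3, t5, t6}
Sat(AX (¬error → alarm)) = {s : every successor in {t0, t3, t5, t6}} = {t1, t5, t6}
t0 ∉ Sat(AX (¬error → alarm)) = {t1, t5, t6}, so the formula does not hold at t0.

No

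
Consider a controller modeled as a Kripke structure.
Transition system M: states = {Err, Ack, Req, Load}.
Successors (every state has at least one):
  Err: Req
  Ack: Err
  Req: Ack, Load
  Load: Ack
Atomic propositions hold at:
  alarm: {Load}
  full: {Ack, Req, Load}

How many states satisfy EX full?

Sat(EX full) = {s : some successor in {Ack, Req, Load}} = {Err, Req, Load}
|Sat(EX full)| = |{Err, Req, Load}| = 3.

3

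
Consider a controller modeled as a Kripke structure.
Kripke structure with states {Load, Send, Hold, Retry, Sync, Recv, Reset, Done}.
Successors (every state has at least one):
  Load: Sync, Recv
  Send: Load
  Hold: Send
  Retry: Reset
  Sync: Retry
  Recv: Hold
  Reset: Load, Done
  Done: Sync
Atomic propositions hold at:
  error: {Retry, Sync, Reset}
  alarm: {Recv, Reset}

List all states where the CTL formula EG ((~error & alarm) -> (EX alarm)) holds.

Sat(~error) = {Load, Send, Hold, Recv, Done}
Sat(~error & alarm) = {Recv}
Sat(EX alarm) = {s : some successor in {Recv, Reset}} = {Load, Retry}
Sat((~error & alarm) -> (EX alarm)) = {Load, Send, Hold, Retry, Sync, Reset, Done}
EG ((~error & alarm) -> (EX alarm)): greatest fixpoint, start Z0 = {Load, Send, Hold, Retry, Sync, Reset, Done}, keep only states in Sat with some successor in Z. Already a fixed point.
Sat(EG ((~error & alarm) -> (EX alarm))) = {Load, Send, Hold, Retry, Sync, Reset, Done}

{Load, Send, Hold, Retry, Sync, Reset, Done}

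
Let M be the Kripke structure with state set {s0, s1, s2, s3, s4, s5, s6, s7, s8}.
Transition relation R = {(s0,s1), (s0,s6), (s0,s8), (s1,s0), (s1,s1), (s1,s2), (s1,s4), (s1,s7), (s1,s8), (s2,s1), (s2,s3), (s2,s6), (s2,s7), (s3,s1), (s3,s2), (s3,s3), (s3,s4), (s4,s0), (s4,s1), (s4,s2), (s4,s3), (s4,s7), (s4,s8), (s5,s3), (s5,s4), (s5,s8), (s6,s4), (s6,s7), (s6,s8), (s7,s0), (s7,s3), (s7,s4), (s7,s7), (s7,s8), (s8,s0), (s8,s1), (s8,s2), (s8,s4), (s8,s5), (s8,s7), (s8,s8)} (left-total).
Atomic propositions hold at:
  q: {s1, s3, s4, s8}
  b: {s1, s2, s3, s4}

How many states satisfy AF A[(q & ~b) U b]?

4

Sat(~b) = {s0, s5, s6, s7, s8}
Sat(q & ~b) = {s8}
A[(q & ~b) U b]: least fixpoint, start Z0 = Sat(b) = {s1, s2, s3, s4}, add states in Sat(q & ~b) with every successor in Z. Already a fixed point.
Sat(A[(q & ~b) U b]) = {s1, s2, s3, s4}
AF A[(q & ~b) U b]: least fixpoint, start Z0 = {s1, s2, s3, s4}, add states with every successor in Z. Already a fixed point.
Sat(AF A[(q & ~b) U b]) = {s1, s2, s3, s4}
|Sat(AF A[(q & ~b) U b])| = |{s1, s2, s3, s4}| = 4.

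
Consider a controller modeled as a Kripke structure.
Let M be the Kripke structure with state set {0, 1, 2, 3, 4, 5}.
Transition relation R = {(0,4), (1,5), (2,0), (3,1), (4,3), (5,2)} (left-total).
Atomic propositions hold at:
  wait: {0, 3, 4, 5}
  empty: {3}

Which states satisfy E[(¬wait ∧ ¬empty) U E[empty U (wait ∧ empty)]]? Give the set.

{3}

Sat(¬wait) = {1, 2}
Sat(¬empty) = {0, 1, 2, 4, 5}
Sat(¬wait ∧ ¬empty) = {1, 2}
Sat(wait ∧ empty) = {3}
E[empty U (wait ∧ empty)]: least fixpoint, start Z0 = Sat((wait ∧ empty)) = {3}, add states in Sat(empty) with some successor in Z. Already a fixed point.
Sat(E[empty U (wait ∧ empty)]) = {3}
E[(¬wait ∧ ¬empty) U E[empty U (wait ∧ empty)]]: least fixpoint, start Z0 = Sat(E[empty U (wait ∧ empty)]) = {3}, add states in Sat(¬wait ∧ ¬empty) with some successor in Z. Already a fixed point.
Sat(E[(¬wait ∧ ¬empty) U E[empty U (wait ∧ empty)]]) = {3}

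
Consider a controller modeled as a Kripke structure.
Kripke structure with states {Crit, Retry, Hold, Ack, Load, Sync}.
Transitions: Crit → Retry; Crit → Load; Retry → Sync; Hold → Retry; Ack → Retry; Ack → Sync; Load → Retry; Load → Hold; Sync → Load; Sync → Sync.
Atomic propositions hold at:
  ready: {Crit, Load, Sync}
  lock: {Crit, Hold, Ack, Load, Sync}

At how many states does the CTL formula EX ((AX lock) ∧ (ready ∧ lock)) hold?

3

Sat(AX lock) = {s : every successor in {Crit, Hold, Ack, Load, Sync}} = {Retry, Sync}
Sat(ready ∧ lock) = {Crit, Load, Sync}
Sat((AX lock) ∧ (ready ∧ lock)) = {Sync}
Sat(EX ((AX lock) ∧ (ready ∧ lock))) = {s : some successor in {Sync}} = {Retry, Ack, Sync}
|Sat(EX ((AX lock) ∧ (ready ∧ lock)))| = |{Retry, Ack, Sync}| = 3.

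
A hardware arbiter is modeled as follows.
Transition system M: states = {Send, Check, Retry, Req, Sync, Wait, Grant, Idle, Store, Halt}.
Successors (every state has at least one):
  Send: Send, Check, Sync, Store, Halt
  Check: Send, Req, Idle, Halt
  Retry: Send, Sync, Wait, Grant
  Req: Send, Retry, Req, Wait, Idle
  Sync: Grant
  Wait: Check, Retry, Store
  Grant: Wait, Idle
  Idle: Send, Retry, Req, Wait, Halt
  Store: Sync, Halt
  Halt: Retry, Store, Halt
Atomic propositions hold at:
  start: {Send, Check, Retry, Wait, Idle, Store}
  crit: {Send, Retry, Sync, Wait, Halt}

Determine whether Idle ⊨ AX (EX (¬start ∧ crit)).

No

Sat(¬start) = {Req, Sync, Grant, Halt}
Sat(¬start ∧ crit) = {Sync, Halt}
Sat(EX (¬start ∧ crit)) = {s : some successor in {Sync, Halt}} = {Send, Check, Retry, Idle, Store, Halt}
Sat(AX (EX (¬start ∧ crit))) = {s : every successor in {Send, Check, Retry, Idle, Store, Halt}} = {Wait, Halt}
Idle ∉ Sat(AX (EX (¬start ∧ crit))) = {Wait, Halt}, so the formula does not hold at Idle.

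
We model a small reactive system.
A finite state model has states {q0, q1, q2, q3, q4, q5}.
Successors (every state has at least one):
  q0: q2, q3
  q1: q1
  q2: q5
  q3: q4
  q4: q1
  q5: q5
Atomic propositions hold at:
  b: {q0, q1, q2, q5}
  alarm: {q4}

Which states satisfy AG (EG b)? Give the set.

{q1, q2, q5}

EG b: greatest fixpoint, start Z0 = {q0, q1, q2, q5}, keep only states in Sat with some successor in Z. Already a fixed point.
Sat(EG b) = {q0, q1, q2, q5}
AG (EG b): greatest fixpoint, start Z0 = {q0, q1, q2, q5}, keep only states in Sat with every successor in Z. Z1 = {q1, q2, q5}; fixed.
Sat(AG (EG b)) = {q1, q2, q5}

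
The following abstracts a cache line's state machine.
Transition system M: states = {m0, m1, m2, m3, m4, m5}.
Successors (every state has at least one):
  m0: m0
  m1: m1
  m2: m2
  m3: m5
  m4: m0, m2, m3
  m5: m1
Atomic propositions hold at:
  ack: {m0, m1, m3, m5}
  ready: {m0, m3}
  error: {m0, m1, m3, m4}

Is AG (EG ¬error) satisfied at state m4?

No

Sat(¬error) = {m2, m5}
EG ¬error: greatest fixpoint, start Z0 = {m2, m5}, keep only states in Sat with some successor in Z. Z1 = {m2}; fixed.
Sat(EG ¬error) = {m2}
AG (EG ¬error): greatest fixpoint, start Z0 = {m2}, keep only states in Sat with every successor in Z. Already a fixed point.
Sat(AG (EG ¬error)) = {m2}
m4 ∉ Sat(AG (EG ¬error)) = {m2}, so the formula does not hold at m4.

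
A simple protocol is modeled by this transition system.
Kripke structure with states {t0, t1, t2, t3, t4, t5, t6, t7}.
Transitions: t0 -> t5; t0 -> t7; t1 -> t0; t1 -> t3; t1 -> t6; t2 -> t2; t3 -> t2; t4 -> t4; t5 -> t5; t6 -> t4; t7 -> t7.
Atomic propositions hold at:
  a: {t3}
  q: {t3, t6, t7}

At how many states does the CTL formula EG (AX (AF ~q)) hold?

6

Sat(~q) = {t0, t1, t2, t4, t5}
AF ~q: least fixpoint, start Z0 = {t0, t1, t2, t4, t5}, add states with every successor in Z. Z1 = {t0, t1, t2, t3, t4, t5, t6}; fixed.
Sat(AF ~q) = {t0, t1, t2, t3, t4, t5, t6}
Sat(AX (AF ~q)) = {s : every successor in {t0, t1, t2, t3, t4, t5, t6}} = {t1, t2, t3, t4, t5, t6}
EG (AX (AF ~q)): greatest fixpoint, start Z0 = {t1, t2, t3, t4, t5, t6}, keep only states in Sat with some successor in Z. Already a fixed point.
Sat(EG (AX (AF ~q))) = {t1, t2, t3, t4, t5, t6}
|Sat(EG (AX (AF ~q)))| = |{t1, t2, t3, t4, t5, t6}| = 6.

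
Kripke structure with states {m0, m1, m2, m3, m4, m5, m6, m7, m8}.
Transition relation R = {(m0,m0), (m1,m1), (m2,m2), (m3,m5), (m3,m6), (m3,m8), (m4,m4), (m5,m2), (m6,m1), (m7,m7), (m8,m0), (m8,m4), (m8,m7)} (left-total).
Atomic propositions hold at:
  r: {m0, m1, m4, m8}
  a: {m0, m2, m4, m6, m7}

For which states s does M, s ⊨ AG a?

{m0, m2, m4, m7}

AG a: greatest fixpoint, start Z0 = {m0, m2, m4, m6, m7}, keep only states in Sat with every successor in Z. Z1 = {m0, m2, m4, m7}; fixed.
Sat(AG a) = {m0, m2, m4, m7}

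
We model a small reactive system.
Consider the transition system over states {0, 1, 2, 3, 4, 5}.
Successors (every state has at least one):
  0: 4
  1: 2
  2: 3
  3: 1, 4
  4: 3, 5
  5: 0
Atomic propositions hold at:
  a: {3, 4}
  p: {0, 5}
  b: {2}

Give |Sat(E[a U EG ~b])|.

Sat(~b) = {0, 1, 3, 4, 5}
EG ~b: greatest fixpoint, start Z0 = {0, 1, 3, 4, 5}, keep only states in Sat with some successor in Z. Z1 = {0, 3, 4, 5}; fixed.
Sat(EG ~b) = {0, 3, 4, 5}
E[a U EG ~b]: least fixpoint, start Z0 = Sat(EG ~b) = {0, 3, 4, 5}, add states in Sat(a) with some successor in Z. Already a fixed point.
Sat(E[a U EG ~b]) = {0, 3, 4, 5}
|Sat(E[a U EG ~b])| = |{0, 3, 4, 5}| = 4.

4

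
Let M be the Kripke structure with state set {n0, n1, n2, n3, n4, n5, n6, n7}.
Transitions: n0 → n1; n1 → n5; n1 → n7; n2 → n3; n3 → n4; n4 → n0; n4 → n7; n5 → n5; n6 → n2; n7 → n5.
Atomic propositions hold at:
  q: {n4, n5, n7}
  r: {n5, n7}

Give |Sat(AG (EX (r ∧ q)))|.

3

Sat(r ∧ q) = {n5, n7}
Sat(EX (r ∧ q)) = {s : some successor in {n5, n7}} = {n1, n4, n5, n7}
AG (EX (r ∧ q)): greatest fixpoint, start Z0 = {n1, n4, n5, n7}, keep only states in Sat with every successor in Z. Z1 = {n1, n5, n7}; fixed.
Sat(AG (EX (r ∧ q))) = {n1, n5, n7}
|Sat(AG (EX (r ∧ q)))| = |{n1, n5, n7}| = 3.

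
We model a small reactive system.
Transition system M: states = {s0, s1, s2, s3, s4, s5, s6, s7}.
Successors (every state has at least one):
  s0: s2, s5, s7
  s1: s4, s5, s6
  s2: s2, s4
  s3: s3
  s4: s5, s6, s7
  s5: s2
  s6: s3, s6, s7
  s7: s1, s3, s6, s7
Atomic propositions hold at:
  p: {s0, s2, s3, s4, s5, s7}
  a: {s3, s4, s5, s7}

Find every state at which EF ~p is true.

Sat(~p) = {s1, s6}
EF ~p: least fixpoint, start Z0 = {s1, s6}, add states with some successor in Z. Z1 = {s1, s4, s6, s7}; Z2 = {s0, s1, s2, s4, s6, s7}; Z3 = {s0, s1, s2, s4, s5, s6, s7}; fixed.
Sat(EF ~p) = {s0, s1, s2, s4, s5, s6, s7}

{s0, s1, s2, s4, s5, s6, s7}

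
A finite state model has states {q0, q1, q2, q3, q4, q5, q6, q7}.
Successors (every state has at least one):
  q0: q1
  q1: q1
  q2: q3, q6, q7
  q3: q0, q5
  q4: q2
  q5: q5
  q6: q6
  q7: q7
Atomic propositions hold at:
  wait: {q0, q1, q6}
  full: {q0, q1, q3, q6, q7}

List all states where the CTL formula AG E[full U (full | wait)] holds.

{q0, q1, q6, q7}

Sat(full | wait) = {q0, q1, q3, q6, q7}
E[full U (full | wait)]: least fixpoint, start Z0 = Sat((full | wait)) = {q0, q1, q3, q6, q7}, add states in Sat(full) with some successor in Z. Already a fixed point.
Sat(E[full U (full | wait)]) = {q0, q1, q3, q6, q7}
AG E[full U (full | wait)]: greatest fixpoint, start Z0 = {q0, q1, q3, q6, q7}, keep only states in Sat with every successor in Z. Z1 = {q0, q1, q6, q7}; fixed.
Sat(AG E[full U (full | wait)]) = {q0, q1, q6, q7}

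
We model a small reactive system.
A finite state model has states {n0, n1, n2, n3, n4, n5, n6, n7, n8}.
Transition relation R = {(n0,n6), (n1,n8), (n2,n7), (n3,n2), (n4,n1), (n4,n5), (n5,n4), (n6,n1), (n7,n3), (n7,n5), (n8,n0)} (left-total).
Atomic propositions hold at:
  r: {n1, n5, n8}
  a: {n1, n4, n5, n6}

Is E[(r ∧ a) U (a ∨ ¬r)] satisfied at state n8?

No

Sat(r ∧ a) = {n1, n5}
Sat(¬r) = {n0, n2, n3, n4, n6, n7}
Sat(a ∨ ¬r) = {n0, n1, n2, n3, n4, n5, n6, n7}
E[(r ∧ a) U (a ∨ ¬r)]: least fixpoint, start Z0 = Sat((a ∨ ¬r)) = {n0, n1, n2, n3, n4, n5, n6, n7}, add states in Sat(r ∧ a) with some successor in Z. Already a fixed point.
Sat(E[(r ∧ a) U (a ∨ ¬r)]) = {n0, n1, n2, n3, n4, n5, n6, n7}
n8 ∉ Sat(E[(r ∧ a) U (a ∨ ¬r)]) = {n0, n1, n2, n3, n4, n5, n6, n7}, so the formula does not hold at n8.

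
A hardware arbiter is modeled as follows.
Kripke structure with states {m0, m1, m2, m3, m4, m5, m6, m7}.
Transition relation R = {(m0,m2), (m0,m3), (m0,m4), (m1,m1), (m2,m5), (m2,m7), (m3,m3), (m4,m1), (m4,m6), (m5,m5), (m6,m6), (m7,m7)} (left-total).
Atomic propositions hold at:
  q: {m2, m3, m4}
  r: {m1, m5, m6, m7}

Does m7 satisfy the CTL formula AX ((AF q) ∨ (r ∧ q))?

AF q: least fixpoint, start Z0 = {m2, m3, m4}, add states with every successor in Z. Z1 = {m0, m2, m3, m4}; fixed.
Sat(AF q) = {m0, m2, m3, m4}
Sat(r ∧ q) = ∅
Sat((AF q) ∨ (r ∧ q)) = {m0, m2, m3, m4}
Sat(AX ((AF q) ∨ (r ∧ q))) = {s : every successor in {m0, m2, m3, m4}} = {m0, m3}
m7 ∉ Sat(AX ((AF q) ∨ (r ∧ q))) = {m0, m3}, so the formula does not hold at m7.

No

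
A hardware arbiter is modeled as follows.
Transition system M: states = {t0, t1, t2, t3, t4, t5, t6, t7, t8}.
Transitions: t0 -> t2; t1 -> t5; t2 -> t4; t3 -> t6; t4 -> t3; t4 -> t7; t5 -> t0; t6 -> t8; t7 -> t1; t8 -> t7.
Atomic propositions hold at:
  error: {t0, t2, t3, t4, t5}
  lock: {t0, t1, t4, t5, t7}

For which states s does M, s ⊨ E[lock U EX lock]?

Sat(EX lock) = {s : some successor in {t0, t1, t4, t5, t7}} = {t1, t2, t4, t5, t7, t8}
E[lock U EX lock]: least fixpoint, start Z0 = Sat(EX lock) = {t1, t2, t4, t5, t7, t8}, add states in Sat(lock) with some successor in Z. Z1 = {t0, t1, t2, t4, t5, t7, t8}; fixed.
Sat(E[lock U EX lock]) = {t0, t1, t2, t4, t5, t7, t8}

{t0, t1, t2, t4, t5, t7, t8}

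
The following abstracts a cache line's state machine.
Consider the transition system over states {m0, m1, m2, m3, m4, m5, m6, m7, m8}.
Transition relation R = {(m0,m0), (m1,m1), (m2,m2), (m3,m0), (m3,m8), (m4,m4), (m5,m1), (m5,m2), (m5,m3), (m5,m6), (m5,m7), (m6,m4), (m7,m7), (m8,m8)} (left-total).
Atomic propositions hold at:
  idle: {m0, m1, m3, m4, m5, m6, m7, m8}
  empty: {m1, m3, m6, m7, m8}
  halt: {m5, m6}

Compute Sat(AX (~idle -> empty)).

Sat(~idle) = {m2}
Sat(~idle -> empty) = {m0, m1, m3, m4, m5, m6, m7, m8}
Sat(AX (~idle -> empty)) = {s : every successor in {m0, m1, m3, m4, m5, m6, m7, m8}} = {m0, m1, m3, m4, m6, m7, m8}

{m0, m1, m3, m4, m6, m7, m8}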